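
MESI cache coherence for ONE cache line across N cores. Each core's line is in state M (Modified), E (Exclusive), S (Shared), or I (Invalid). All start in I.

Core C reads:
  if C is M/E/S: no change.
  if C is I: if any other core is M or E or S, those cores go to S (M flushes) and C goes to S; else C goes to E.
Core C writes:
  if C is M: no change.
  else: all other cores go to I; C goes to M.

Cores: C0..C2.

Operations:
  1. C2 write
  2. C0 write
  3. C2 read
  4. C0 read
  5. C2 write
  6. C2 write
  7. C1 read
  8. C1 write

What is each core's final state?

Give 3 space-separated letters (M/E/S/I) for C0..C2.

Answer: I M I

Derivation:
Op 1: C2 write [C2 write: invalidate none -> C2=M] -> [I,I,M]
Op 2: C0 write [C0 write: invalidate ['C2=M'] -> C0=M] -> [M,I,I]
Op 3: C2 read [C2 read from I: others=['C0=M'] -> C2=S, others downsized to S] -> [S,I,S]
Op 4: C0 read [C0 read: already in S, no change] -> [S,I,S]
Op 5: C2 write [C2 write: invalidate ['C0=S'] -> C2=M] -> [I,I,M]
Op 6: C2 write [C2 write: already M (modified), no change] -> [I,I,M]
Op 7: C1 read [C1 read from I: others=['C2=M'] -> C1=S, others downsized to S] -> [I,S,S]
Op 8: C1 write [C1 write: invalidate ['C2=S'] -> C1=M] -> [I,M,I]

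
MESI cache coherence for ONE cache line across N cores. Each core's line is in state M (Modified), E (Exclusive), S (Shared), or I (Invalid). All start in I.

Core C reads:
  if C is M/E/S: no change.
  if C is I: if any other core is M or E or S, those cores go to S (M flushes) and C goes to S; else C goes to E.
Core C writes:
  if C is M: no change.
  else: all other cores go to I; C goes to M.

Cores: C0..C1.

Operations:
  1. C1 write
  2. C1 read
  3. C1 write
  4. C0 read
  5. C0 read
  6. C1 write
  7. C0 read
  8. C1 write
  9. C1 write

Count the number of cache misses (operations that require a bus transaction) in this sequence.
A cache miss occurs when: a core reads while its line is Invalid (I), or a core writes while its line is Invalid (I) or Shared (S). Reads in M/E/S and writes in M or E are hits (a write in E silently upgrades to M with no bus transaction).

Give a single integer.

Op 1: C1 write [C1 write: invalidate none -> C1=M] -> [I,M] [MISS #1: write from I]
Op 2: C1 read [C1 read: already in M, no change] -> [I,M] [hit: read from M]
Op 3: C1 write [C1 write: already M (modified), no change] -> [I,M] [hit: write from M]
Op 4: C0 read [C0 read from I: others=['C1=M'] -> C0=S, others downsized to S] -> [S,S] [MISS #2: read from I]
Op 5: C0 read [C0 read: already in S, no change] -> [S,S] [hit: read from S]
Op 6: C1 write [C1 write: invalidate ['C0=S'] -> C1=M] -> [I,M] [MISS #3: write from S]
Op 7: C0 read [C0 read from I: others=['C1=M'] -> C0=S, others downsized to S] -> [S,S] [MISS #4: read from I]
Op 8: C1 write [C1 write: invalidate ['C0=S'] -> C1=M] -> [I,M] [MISS #5: write from S]
Op 9: C1 write [C1 write: already M (modified), no change] -> [I,M] [hit: write from M]

Answer: 5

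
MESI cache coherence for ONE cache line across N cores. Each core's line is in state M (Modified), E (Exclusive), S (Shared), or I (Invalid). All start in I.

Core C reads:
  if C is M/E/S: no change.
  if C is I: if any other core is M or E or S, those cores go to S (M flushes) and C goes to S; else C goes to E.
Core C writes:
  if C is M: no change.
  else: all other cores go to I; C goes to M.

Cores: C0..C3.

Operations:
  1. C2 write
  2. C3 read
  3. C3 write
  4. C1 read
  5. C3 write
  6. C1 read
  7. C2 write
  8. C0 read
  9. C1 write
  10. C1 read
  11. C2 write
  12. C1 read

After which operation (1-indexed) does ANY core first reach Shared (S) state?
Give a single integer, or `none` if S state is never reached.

Op 1: C2 write [C2 write: invalidate none -> C2=M] -> [I,I,M,I]
Op 2: C3 read [C3 read from I: others=['C2=M'] -> C3=S, others downsized to S] -> [I,I,S,S]
  -> First S state at op 2; remaining ops need not be traced.

Answer: 2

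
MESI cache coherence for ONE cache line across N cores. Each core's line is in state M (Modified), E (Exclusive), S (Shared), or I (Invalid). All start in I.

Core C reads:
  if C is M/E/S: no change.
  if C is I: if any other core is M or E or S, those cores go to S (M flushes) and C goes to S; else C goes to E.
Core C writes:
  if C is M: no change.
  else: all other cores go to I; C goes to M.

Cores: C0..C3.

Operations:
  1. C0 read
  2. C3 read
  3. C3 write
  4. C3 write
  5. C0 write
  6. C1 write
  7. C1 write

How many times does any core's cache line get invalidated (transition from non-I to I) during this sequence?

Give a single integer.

Answer: 3

Derivation:
Op 1: C0 read [C0 read from I: no other sharers -> C0=E (exclusive)] -> [E,I,I,I] (invalidations this op: 0; running total: 0)
Op 2: C3 read [C3 read from I: others=['C0=E'] -> C3=S, others downsized to S] -> [S,I,I,S] (invalidations this op: 0; running total: 0)
Op 3: C3 write [C3 write: invalidate ['C0=S'] -> C3=M] -> [I,I,I,M] (invalidations this op: 1; running total: 1)
Op 4: C3 write [C3 write: already M (modified), no change] -> [I,I,I,M] (invalidations this op: 0; running total: 1)
Op 5: C0 write [C0 write: invalidate ['C3=M'] -> C0=M] -> [M,I,I,I] (invalidations this op: 1; running total: 2)
Op 6: C1 write [C1 write: invalidate ['C0=M'] -> C1=M] -> [I,M,I,I] (invalidations this op: 1; running total: 3)
Op 7: C1 write [C1 write: already M (modified), no change] -> [I,M,I,I] (invalidations this op: 0; running total: 3)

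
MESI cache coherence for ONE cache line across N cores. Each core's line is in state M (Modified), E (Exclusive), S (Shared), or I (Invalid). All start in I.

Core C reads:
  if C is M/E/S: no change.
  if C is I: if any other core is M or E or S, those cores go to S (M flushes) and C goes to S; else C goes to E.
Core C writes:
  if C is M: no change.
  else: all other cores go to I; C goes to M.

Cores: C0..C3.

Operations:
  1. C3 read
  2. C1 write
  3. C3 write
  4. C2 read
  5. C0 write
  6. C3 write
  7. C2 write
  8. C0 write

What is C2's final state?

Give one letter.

Answer: I

Derivation:
Op 1: C3 read [C3 read from I: no other sharers -> C3=E (exclusive)] -> [I,I,I,E]
Op 2: C1 write [C1 write: invalidate ['C3=E'] -> C1=M] -> [I,M,I,I]
Op 3: C3 write [C3 write: invalidate ['C1=M'] -> C3=M] -> [I,I,I,M]
Op 4: C2 read [C2 read from I: others=['C3=M'] -> C2=S, others downsized to S] -> [I,I,S,S]
Op 5: C0 write [C0 write: invalidate ['C2=S', 'C3=S'] -> C0=M] -> [M,I,I,I]
Op 6: C3 write [C3 write: invalidate ['C0=M'] -> C3=M] -> [I,I,I,M]
Op 7: C2 write [C2 write: invalidate ['C3=M'] -> C2=M] -> [I,I,M,I]
Op 8: C0 write [C0 write: invalidate ['C2=M'] -> C0=M] -> [M,I,I,I]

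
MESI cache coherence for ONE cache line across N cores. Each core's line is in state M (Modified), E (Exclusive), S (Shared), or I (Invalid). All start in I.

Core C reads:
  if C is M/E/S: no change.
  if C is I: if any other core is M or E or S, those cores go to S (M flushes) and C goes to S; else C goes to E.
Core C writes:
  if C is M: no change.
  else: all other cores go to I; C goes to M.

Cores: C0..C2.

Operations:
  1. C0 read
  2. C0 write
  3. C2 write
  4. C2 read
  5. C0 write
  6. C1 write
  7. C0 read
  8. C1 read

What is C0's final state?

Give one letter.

Answer: S

Derivation:
Op 1: C0 read [C0 read from I: no other sharers -> C0=E (exclusive)] -> [E,I,I]
Op 2: C0 write [C0 write: invalidate none -> C0=M] -> [M,I,I]
Op 3: C2 write [C2 write: invalidate ['C0=M'] -> C2=M] -> [I,I,M]
Op 4: C2 read [C2 read: already in M, no change] -> [I,I,M]
Op 5: C0 write [C0 write: invalidate ['C2=M'] -> C0=M] -> [M,I,I]
Op 6: C1 write [C1 write: invalidate ['C0=M'] -> C1=M] -> [I,M,I]
Op 7: C0 read [C0 read from I: others=['C1=M'] -> C0=S, others downsized to S] -> [S,S,I]
Op 8: C1 read [C1 read: already in S, no change] -> [S,S,I]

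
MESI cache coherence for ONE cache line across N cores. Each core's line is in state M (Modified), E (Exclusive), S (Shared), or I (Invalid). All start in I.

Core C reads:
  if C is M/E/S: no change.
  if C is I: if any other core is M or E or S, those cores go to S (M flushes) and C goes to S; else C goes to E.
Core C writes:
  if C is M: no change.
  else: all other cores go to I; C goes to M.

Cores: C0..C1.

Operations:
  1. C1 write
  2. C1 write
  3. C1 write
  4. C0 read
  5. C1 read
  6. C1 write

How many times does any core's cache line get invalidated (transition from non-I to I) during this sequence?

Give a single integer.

Op 1: C1 write [C1 write: invalidate none -> C1=M] -> [I,M] (invalidations this op: 0; running total: 0)
Op 2: C1 write [C1 write: already M (modified), no change] -> [I,M] (invalidations this op: 0; running total: 0)
Op 3: C1 write [C1 write: already M (modified), no change] -> [I,M] (invalidations this op: 0; running total: 0)
Op 4: C0 read [C0 read from I: others=['C1=M'] -> C0=S, others downsized to S] -> [S,S] (invalidations this op: 0; running total: 0)
Op 5: C1 read [C1 read: already in S, no change] -> [S,S] (invalidations this op: 0; running total: 0)
Op 6: C1 write [C1 write: invalidate ['C0=S'] -> C1=M] -> [I,M] (invalidations this op: 1; running total: 1)

Answer: 1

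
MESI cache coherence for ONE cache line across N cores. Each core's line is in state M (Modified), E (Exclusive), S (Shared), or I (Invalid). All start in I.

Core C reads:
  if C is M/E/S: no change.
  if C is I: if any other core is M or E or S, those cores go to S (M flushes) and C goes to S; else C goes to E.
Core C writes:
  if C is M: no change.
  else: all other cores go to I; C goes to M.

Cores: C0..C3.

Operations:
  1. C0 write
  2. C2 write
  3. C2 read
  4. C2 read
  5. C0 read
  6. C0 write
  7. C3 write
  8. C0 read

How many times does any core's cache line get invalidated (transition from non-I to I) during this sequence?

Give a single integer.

Answer: 3

Derivation:
Op 1: C0 write [C0 write: invalidate none -> C0=M] -> [M,I,I,I] (invalidations this op: 0; running total: 0)
Op 2: C2 write [C2 write: invalidate ['C0=M'] -> C2=M] -> [I,I,M,I] (invalidations this op: 1; running total: 1)
Op 3: C2 read [C2 read: already in M, no change] -> [I,I,M,I] (invalidations this op: 0; running total: 1)
Op 4: C2 read [C2 read: already in M, no change] -> [I,I,M,I] (invalidations this op: 0; running total: 1)
Op 5: C0 read [C0 read from I: others=['C2=M'] -> C0=S, others downsized to S] -> [S,I,S,I] (invalidations this op: 0; running total: 1)
Op 6: C0 write [C0 write: invalidate ['C2=S'] -> C0=M] -> [M,I,I,I] (invalidations this op: 1; running total: 2)
Op 7: C3 write [C3 write: invalidate ['C0=M'] -> C3=M] -> [I,I,I,M] (invalidations this op: 1; running total: 3)
Op 8: C0 read [C0 read from I: others=['C3=M'] -> C0=S, others downsized to S] -> [S,I,I,S] (invalidations this op: 0; running total: 3)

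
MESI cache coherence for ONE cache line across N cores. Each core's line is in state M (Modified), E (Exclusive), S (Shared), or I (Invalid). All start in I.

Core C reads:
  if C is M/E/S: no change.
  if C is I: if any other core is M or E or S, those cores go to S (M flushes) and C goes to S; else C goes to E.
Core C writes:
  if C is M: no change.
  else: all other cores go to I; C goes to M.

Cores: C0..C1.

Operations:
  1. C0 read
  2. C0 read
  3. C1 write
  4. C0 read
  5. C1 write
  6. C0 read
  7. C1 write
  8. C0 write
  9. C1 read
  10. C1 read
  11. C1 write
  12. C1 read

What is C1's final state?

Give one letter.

Answer: M

Derivation:
Op 1: C0 read [C0 read from I: no other sharers -> C0=E (exclusive)] -> [E,I]
Op 2: C0 read [C0 read: already in E, no change] -> [E,I]
Op 3: C1 write [C1 write: invalidate ['C0=E'] -> C1=M] -> [I,M]
Op 4: C0 read [C0 read from I: others=['C1=M'] -> C0=S, others downsized to S] -> [S,S]
Op 5: C1 write [C1 write: invalidate ['C0=S'] -> C1=M] -> [I,M]
Op 6: C0 read [C0 read from I: others=['C1=M'] -> C0=S, others downsized to S] -> [S,S]
Op 7: C1 write [C1 write: invalidate ['C0=S'] -> C1=M] -> [I,M]
Op 8: C0 write [C0 write: invalidate ['C1=M'] -> C0=M] -> [M,I]
Op 9: C1 read [C1 read from I: others=['C0=M'] -> C1=S, others downsized to S] -> [S,S]
Op 10: C1 read [C1 read: already in S, no change] -> [S,S]
Op 11: C1 write [C1 write: invalidate ['C0=S'] -> C1=M] -> [I,M]
Op 12: C1 read [C1 read: already in M, no change] -> [I,M]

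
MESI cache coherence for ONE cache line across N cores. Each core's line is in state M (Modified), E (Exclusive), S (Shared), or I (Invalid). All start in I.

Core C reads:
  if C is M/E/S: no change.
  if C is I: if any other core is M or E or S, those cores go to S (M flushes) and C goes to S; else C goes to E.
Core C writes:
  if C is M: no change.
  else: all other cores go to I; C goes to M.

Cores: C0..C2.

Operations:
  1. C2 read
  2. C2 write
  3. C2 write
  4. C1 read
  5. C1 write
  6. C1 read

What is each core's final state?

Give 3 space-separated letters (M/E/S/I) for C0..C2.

Op 1: C2 read [C2 read from I: no other sharers -> C2=E (exclusive)] -> [I,I,E]
Op 2: C2 write [C2 write: invalidate none -> C2=M] -> [I,I,M]
Op 3: C2 write [C2 write: already M (modified), no change] -> [I,I,M]
Op 4: C1 read [C1 read from I: others=['C2=M'] -> C1=S, others downsized to S] -> [I,S,S]
Op 5: C1 write [C1 write: invalidate ['C2=S'] -> C1=M] -> [I,M,I]
Op 6: C1 read [C1 read: already in M, no change] -> [I,M,I]

Answer: I M I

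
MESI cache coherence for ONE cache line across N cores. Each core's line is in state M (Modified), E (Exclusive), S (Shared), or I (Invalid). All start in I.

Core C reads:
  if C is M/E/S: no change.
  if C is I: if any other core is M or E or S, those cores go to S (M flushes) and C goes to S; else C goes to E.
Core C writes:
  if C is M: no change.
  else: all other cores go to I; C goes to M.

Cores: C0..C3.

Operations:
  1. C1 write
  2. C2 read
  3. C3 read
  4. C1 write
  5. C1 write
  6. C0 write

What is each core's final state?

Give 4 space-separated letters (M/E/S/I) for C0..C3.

Answer: M I I I

Derivation:
Op 1: C1 write [C1 write: invalidate none -> C1=M] -> [I,M,I,I]
Op 2: C2 read [C2 read from I: others=['C1=M'] -> C2=S, others downsized to S] -> [I,S,S,I]
Op 3: C3 read [C3 read from I: others=['C1=S', 'C2=S'] -> C3=S, others downsized to S] -> [I,S,S,S]
Op 4: C1 write [C1 write: invalidate ['C2=S', 'C3=S'] -> C1=M] -> [I,M,I,I]
Op 5: C1 write [C1 write: already M (modified), no change] -> [I,M,I,I]
Op 6: C0 write [C0 write: invalidate ['C1=M'] -> C0=M] -> [M,I,I,I]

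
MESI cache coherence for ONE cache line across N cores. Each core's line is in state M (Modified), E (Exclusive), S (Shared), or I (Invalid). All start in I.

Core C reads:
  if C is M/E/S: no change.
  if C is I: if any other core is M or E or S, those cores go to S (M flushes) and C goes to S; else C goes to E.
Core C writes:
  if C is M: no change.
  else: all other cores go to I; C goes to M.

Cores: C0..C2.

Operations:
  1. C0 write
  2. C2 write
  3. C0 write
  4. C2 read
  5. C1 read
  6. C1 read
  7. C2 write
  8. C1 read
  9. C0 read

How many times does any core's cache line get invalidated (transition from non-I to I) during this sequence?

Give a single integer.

Op 1: C0 write [C0 write: invalidate none -> C0=M] -> [M,I,I] (invalidations this op: 0; running total: 0)
Op 2: C2 write [C2 write: invalidate ['C0=M'] -> C2=M] -> [I,I,M] (invalidations this op: 1; running total: 1)
Op 3: C0 write [C0 write: invalidate ['C2=M'] -> C0=M] -> [M,I,I] (invalidations this op: 1; running total: 2)
Op 4: C2 read [C2 read from I: others=['C0=M'] -> C2=S, others downsized to S] -> [S,I,S] (invalidations this op: 0; running total: 2)
Op 5: C1 read [C1 read from I: others=['C0=S', 'C2=S'] -> C1=S, others downsized to S] -> [S,S,S] (invalidations this op: 0; running total: 2)
Op 6: C1 read [C1 read: already in S, no change] -> [S,S,S] (invalidations this op: 0; running total: 2)
Op 7: C2 write [C2 write: invalidate ['C0=S', 'C1=S'] -> C2=M] -> [I,I,M] (invalidations this op: 2; running total: 4)
Op 8: C1 read [C1 read from I: others=['C2=M'] -> C1=S, others downsized to S] -> [I,S,S] (invalidations this op: 0; running total: 4)
Op 9: C0 read [C0 read from I: others=['C1=S', 'C2=S'] -> C0=S, others downsized to S] -> [S,S,S] (invalidations this op: 0; running total: 4)

Answer: 4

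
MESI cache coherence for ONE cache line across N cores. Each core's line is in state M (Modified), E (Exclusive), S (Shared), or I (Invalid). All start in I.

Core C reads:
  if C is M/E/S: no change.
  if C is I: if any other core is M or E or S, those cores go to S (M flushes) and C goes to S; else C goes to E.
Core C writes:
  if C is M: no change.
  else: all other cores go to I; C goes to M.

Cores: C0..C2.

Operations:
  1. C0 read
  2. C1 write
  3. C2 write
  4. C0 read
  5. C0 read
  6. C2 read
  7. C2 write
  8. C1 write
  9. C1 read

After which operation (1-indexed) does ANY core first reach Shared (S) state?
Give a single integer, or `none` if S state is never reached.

Answer: 4

Derivation:
Op 1: C0 read [C0 read from I: no other sharers -> C0=E (exclusive)] -> [E,I,I]
Op 2: C1 write [C1 write: invalidate ['C0=E'] -> C1=M] -> [I,M,I]
Op 3: C2 write [C2 write: invalidate ['C1=M'] -> C2=M] -> [I,I,M]
Op 4: C0 read [C0 read from I: others=['C2=M'] -> C0=S, others downsized to S] -> [S,I,S]
  -> First S state at op 4; remaining ops need not be traced.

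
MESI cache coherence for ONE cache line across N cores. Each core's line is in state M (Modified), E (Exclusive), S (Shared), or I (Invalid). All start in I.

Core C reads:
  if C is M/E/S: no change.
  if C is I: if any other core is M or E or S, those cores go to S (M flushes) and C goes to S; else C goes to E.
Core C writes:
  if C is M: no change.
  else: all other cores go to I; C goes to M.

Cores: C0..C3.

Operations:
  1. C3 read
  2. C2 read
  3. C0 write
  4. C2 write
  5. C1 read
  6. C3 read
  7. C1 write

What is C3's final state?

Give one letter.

Op 1: C3 read [C3 read from I: no other sharers -> C3=E (exclusive)] -> [I,I,I,E]
Op 2: C2 read [C2 read from I: others=['C3=E'] -> C2=S, others downsized to S] -> [I,I,S,S]
Op 3: C0 write [C0 write: invalidate ['C2=S', 'C3=S'] -> C0=M] -> [M,I,I,I]
Op 4: C2 write [C2 write: invalidate ['C0=M'] -> C2=M] -> [I,I,M,I]
Op 5: C1 read [C1 read from I: others=['C2=M'] -> C1=S, others downsized to S] -> [I,S,S,I]
Op 6: C3 read [C3 read from I: others=['C1=S', 'C2=S'] -> C3=S, others downsized to S] -> [I,S,S,S]
Op 7: C1 write [C1 write: invalidate ['C2=S', 'C3=S'] -> C1=M] -> [I,M,I,I]

Answer: I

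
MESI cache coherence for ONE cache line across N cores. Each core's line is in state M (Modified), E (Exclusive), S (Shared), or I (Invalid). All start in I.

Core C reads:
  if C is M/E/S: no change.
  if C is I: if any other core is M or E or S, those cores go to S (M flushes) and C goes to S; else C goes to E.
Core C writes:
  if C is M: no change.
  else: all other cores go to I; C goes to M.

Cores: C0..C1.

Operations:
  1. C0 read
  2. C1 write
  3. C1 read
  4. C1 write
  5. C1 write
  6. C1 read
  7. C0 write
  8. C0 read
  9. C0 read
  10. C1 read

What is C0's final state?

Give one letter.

Op 1: C0 read [C0 read from I: no other sharers -> C0=E (exclusive)] -> [E,I]
Op 2: C1 write [C1 write: invalidate ['C0=E'] -> C1=M] -> [I,M]
Op 3: C1 read [C1 read: already in M, no change] -> [I,M]
Op 4: C1 write [C1 write: already M (modified), no change] -> [I,M]
Op 5: C1 write [C1 write: already M (modified), no change] -> [I,M]
Op 6: C1 read [C1 read: already in M, no change] -> [I,M]
Op 7: C0 write [C0 write: invalidate ['C1=M'] -> C0=M] -> [M,I]
Op 8: C0 read [C0 read: already in M, no change] -> [M,I]
Op 9: C0 read [C0 read: already in M, no change] -> [M,I]
Op 10: C1 read [C1 read from I: others=['C0=M'] -> C1=S, others downsized to S] -> [S,S]

Answer: S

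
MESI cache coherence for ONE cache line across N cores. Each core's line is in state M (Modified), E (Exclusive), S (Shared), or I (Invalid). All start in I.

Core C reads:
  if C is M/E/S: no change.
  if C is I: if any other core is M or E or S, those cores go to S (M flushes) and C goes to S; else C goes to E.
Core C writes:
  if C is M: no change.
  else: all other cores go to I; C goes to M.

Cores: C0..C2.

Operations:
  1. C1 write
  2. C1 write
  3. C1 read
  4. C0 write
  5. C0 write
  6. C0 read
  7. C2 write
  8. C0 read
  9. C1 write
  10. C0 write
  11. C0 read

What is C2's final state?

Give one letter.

Answer: I

Derivation:
Op 1: C1 write [C1 write: invalidate none -> C1=M] -> [I,M,I]
Op 2: C1 write [C1 write: already M (modified), no change] -> [I,M,I]
Op 3: C1 read [C1 read: already in M, no change] -> [I,M,I]
Op 4: C0 write [C0 write: invalidate ['C1=M'] -> C0=M] -> [M,I,I]
Op 5: C0 write [C0 write: already M (modified), no change] -> [M,I,I]
Op 6: C0 read [C0 read: already in M, no change] -> [M,I,I]
Op 7: C2 write [C2 write: invalidate ['C0=M'] -> C2=M] -> [I,I,M]
Op 8: C0 read [C0 read from I: others=['C2=M'] -> C0=S, others downsized to S] -> [S,I,S]
Op 9: C1 write [C1 write: invalidate ['C0=S', 'C2=S'] -> C1=M] -> [I,M,I]
Op 10: C0 write [C0 write: invalidate ['C1=M'] -> C0=M] -> [M,I,I]
Op 11: C0 read [C0 read: already in M, no change] -> [M,I,I]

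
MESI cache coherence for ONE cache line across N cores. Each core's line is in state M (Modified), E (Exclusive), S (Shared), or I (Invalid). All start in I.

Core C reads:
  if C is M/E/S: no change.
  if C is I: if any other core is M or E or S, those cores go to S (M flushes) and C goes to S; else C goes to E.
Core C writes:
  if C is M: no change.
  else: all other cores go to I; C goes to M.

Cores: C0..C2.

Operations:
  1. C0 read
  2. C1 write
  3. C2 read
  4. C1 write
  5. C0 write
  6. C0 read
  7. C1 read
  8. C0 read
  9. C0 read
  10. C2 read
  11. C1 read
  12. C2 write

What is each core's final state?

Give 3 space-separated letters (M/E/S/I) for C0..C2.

Answer: I I M

Derivation:
Op 1: C0 read [C0 read from I: no other sharers -> C0=E (exclusive)] -> [E,I,I]
Op 2: C1 write [C1 write: invalidate ['C0=E'] -> C1=M] -> [I,M,I]
Op 3: C2 read [C2 read from I: others=['C1=M'] -> C2=S, others downsized to S] -> [I,S,S]
Op 4: C1 write [C1 write: invalidate ['C2=S'] -> C1=M] -> [I,M,I]
Op 5: C0 write [C0 write: invalidate ['C1=M'] -> C0=M] -> [M,I,I]
Op 6: C0 read [C0 read: already in M, no change] -> [M,I,I]
Op 7: C1 read [C1 read from I: others=['C0=M'] -> C1=S, others downsized to S] -> [S,S,I]
Op 8: C0 read [C0 read: already in S, no change] -> [S,S,I]
Op 9: C0 read [C0 read: already in S, no change] -> [S,S,I]
Op 10: C2 read [C2 read from I: others=['C0=S', 'C1=S'] -> C2=S, others downsized to S] -> [S,S,S]
Op 11: C1 read [C1 read: already in S, no change] -> [S,S,S]
Op 12: C2 write [C2 write: invalidate ['C0=S', 'C1=S'] -> C2=M] -> [I,I,M]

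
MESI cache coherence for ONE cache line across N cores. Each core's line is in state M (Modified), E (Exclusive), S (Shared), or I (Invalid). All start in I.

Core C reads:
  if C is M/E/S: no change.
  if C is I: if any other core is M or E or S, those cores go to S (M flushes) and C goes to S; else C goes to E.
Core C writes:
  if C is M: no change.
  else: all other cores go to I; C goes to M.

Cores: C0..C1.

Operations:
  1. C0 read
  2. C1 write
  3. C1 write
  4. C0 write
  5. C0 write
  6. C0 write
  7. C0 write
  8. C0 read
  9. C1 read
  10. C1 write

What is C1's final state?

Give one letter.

Answer: M

Derivation:
Op 1: C0 read [C0 read from I: no other sharers -> C0=E (exclusive)] -> [E,I]
Op 2: C1 write [C1 write: invalidate ['C0=E'] -> C1=M] -> [I,M]
Op 3: C1 write [C1 write: already M (modified), no change] -> [I,M]
Op 4: C0 write [C0 write: invalidate ['C1=M'] -> C0=M] -> [M,I]
Op 5: C0 write [C0 write: already M (modified), no change] -> [M,I]
Op 6: C0 write [C0 write: already M (modified), no change] -> [M,I]
Op 7: C0 write [C0 write: already M (modified), no change] -> [M,I]
Op 8: C0 read [C0 read: already in M, no change] -> [M,I]
Op 9: C1 read [C1 read from I: others=['C0=M'] -> C1=S, others downsized to S] -> [S,S]
Op 10: C1 write [C1 write: invalidate ['C0=S'] -> C1=M] -> [I,M]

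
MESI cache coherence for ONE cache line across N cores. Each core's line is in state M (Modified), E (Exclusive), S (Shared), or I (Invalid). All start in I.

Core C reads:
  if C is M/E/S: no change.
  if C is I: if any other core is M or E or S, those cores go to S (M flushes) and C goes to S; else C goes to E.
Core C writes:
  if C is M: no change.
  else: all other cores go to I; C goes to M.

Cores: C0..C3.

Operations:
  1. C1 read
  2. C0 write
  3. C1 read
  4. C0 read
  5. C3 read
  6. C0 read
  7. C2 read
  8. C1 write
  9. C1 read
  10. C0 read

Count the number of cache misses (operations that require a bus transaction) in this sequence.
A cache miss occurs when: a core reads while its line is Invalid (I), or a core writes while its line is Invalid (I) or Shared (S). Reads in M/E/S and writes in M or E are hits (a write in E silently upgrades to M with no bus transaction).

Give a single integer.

Answer: 7

Derivation:
Op 1: C1 read [C1 read from I: no other sharers -> C1=E (exclusive)] -> [I,E,I,I] [MISS #1: read from I]
Op 2: C0 write [C0 write: invalidate ['C1=E'] -> C0=M] -> [M,I,I,I] [MISS #2: write from I]
Op 3: C1 read [C1 read from I: others=['C0=M'] -> C1=S, others downsized to S] -> [S,S,I,I] [MISS #3: read from I]
Op 4: C0 read [C0 read: already in S, no change] -> [S,S,I,I] [hit: read from S]
Op 5: C3 read [C3 read from I: others=['C0=S', 'C1=S'] -> C3=S, others downsized to S] -> [S,S,I,S] [MISS #4: read from I]
Op 6: C0 read [C0 read: already in S, no change] -> [S,S,I,S] [hit: read from S]
Op 7: C2 read [C2 read from I: others=['C0=S', 'C1=S', 'C3=S'] -> C2=S, others downsized to S] -> [S,S,S,S] [MISS #5: read from I]
Op 8: C1 write [C1 write: invalidate ['C0=S', 'C2=S', 'C3=S'] -> C1=M] -> [I,M,I,I] [MISS #6: write from S]
Op 9: C1 read [C1 read: already in M, no change] -> [I,M,I,I] [hit: read from M]
Op 10: C0 read [C0 read from I: others=['C1=M'] -> C0=S, others downsized to S] -> [S,S,I,I] [MISS #7: read from I]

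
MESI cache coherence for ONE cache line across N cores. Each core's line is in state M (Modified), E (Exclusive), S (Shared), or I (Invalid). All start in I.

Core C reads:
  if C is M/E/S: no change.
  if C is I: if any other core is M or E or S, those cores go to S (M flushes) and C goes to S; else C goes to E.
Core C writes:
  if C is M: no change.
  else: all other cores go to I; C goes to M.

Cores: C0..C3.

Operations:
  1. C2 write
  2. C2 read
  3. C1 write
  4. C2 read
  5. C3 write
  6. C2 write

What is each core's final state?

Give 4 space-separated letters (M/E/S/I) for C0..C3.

Op 1: C2 write [C2 write: invalidate none -> C2=M] -> [I,I,M,I]
Op 2: C2 read [C2 read: already in M, no change] -> [I,I,M,I]
Op 3: C1 write [C1 write: invalidate ['C2=M'] -> C1=M] -> [I,M,I,I]
Op 4: C2 read [C2 read from I: others=['C1=M'] -> C2=S, others downsized to S] -> [I,S,S,I]
Op 5: C3 write [C3 write: invalidate ['C1=S', 'C2=S'] -> C3=M] -> [I,I,I,M]
Op 6: C2 write [C2 write: invalidate ['C3=M'] -> C2=M] -> [I,I,M,I]

Answer: I I M I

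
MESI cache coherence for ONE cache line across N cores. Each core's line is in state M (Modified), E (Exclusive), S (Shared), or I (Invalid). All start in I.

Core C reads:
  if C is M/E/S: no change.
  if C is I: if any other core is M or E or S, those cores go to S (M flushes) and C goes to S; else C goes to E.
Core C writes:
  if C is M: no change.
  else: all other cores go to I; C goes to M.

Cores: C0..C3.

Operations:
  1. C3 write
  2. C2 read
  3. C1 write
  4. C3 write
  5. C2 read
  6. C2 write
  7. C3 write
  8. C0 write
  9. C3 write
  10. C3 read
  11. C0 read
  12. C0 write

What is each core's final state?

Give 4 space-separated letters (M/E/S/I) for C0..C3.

Answer: M I I I

Derivation:
Op 1: C3 write [C3 write: invalidate none -> C3=M] -> [I,I,I,M]
Op 2: C2 read [C2 read from I: others=['C3=M'] -> C2=S, others downsized to S] -> [I,I,S,S]
Op 3: C1 write [C1 write: invalidate ['C2=S', 'C3=S'] -> C1=M] -> [I,M,I,I]
Op 4: C3 write [C3 write: invalidate ['C1=M'] -> C3=M] -> [I,I,I,M]
Op 5: C2 read [C2 read from I: others=['C3=M'] -> C2=S, others downsized to S] -> [I,I,S,S]
Op 6: C2 write [C2 write: invalidate ['C3=S'] -> C2=M] -> [I,I,M,I]
Op 7: C3 write [C3 write: invalidate ['C2=M'] -> C3=M] -> [I,I,I,M]
Op 8: C0 write [C0 write: invalidate ['C3=M'] -> C0=M] -> [M,I,I,I]
Op 9: C3 write [C3 write: invalidate ['C0=M'] -> C3=M] -> [I,I,I,M]
Op 10: C3 read [C3 read: already in M, no change] -> [I,I,I,M]
Op 11: C0 read [C0 read from I: others=['C3=M'] -> C0=S, others downsized to S] -> [S,I,I,S]
Op 12: C0 write [C0 write: invalidate ['C3=S'] -> C0=M] -> [M,I,I,I]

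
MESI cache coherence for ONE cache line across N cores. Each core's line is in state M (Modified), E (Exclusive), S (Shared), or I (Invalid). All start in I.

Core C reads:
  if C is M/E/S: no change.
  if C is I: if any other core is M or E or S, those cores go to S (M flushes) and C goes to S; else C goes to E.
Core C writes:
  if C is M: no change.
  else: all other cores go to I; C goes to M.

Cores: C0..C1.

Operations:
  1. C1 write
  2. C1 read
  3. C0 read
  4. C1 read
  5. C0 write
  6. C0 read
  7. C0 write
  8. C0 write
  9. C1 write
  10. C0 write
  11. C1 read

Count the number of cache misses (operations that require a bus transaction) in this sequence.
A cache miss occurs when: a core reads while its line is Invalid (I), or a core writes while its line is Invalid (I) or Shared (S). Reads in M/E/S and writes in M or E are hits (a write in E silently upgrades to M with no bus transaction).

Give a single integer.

Op 1: C1 write [C1 write: invalidate none -> C1=M] -> [I,M] [MISS #1: write from I]
Op 2: C1 read [C1 read: already in M, no change] -> [I,M] [hit: read from M]
Op 3: C0 read [C0 read from I: others=['C1=M'] -> C0=S, others downsized to S] -> [S,S] [MISS #2: read from I]
Op 4: C1 read [C1 read: already in S, no change] -> [S,S] [hit: read from S]
Op 5: C0 write [C0 write: invalidate ['C1=S'] -> C0=M] -> [M,I] [MISS #3: write from S]
Op 6: C0 read [C0 read: already in M, no change] -> [M,I] [hit: read from M]
Op 7: C0 write [C0 write: already M (modified), no change] -> [M,I] [hit: write from M]
Op 8: C0 write [C0 write: already M (modified), no change] -> [M,I] [hit: write from M]
Op 9: C1 write [C1 write: invalidate ['C0=M'] -> C1=M] -> [I,M] [MISS #4: write from I]
Op 10: C0 write [C0 write: invalidate ['C1=M'] -> C0=M] -> [M,I] [MISS #5: write from I]
Op 11: C1 read [C1 read from I: others=['C0=M'] -> C1=S, others downsized to S] -> [S,S] [MISS #6: read from I]

Answer: 6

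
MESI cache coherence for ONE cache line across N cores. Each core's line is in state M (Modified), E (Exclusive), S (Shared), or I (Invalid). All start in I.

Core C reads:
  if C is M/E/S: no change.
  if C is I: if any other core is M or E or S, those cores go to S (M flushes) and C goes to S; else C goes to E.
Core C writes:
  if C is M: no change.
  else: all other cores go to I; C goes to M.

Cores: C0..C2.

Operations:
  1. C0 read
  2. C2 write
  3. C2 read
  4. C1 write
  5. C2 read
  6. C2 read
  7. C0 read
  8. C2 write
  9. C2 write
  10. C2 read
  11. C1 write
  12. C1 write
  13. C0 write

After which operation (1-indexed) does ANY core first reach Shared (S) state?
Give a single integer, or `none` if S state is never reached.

Answer: 5

Derivation:
Op 1: C0 read [C0 read from I: no other sharers -> C0=E (exclusive)] -> [E,I,I]
Op 2: C2 write [C2 write: invalidate ['C0=E'] -> C2=M] -> [I,I,M]
Op 3: C2 read [C2 read: already in M, no change] -> [I,I,M]
Op 4: C1 write [C1 write: invalidate ['C2=M'] -> C1=M] -> [I,M,I]
Op 5: C2 read [C2 read from I: others=['C1=M'] -> C2=S, others downsized to S] -> [I,S,S]
  -> First S state at op 5; remaining ops need not be traced.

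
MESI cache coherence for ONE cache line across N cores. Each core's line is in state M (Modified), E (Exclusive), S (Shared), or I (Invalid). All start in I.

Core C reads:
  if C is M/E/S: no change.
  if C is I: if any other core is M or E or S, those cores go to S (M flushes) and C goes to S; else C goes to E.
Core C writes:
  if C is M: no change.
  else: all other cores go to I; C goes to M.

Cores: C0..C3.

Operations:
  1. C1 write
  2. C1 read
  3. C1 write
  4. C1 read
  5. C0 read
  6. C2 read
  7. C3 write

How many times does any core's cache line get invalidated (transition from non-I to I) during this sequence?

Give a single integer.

Op 1: C1 write [C1 write: invalidate none -> C1=M] -> [I,M,I,I] (invalidations this op: 0; running total: 0)
Op 2: C1 read [C1 read: already in M, no change] -> [I,M,I,I] (invalidations this op: 0; running total: 0)
Op 3: C1 write [C1 write: already M (modified), no change] -> [I,M,I,I] (invalidations this op: 0; running total: 0)
Op 4: C1 read [C1 read: already in M, no change] -> [I,M,I,I] (invalidations this op: 0; running total: 0)
Op 5: C0 read [C0 read from I: others=['C1=M'] -> C0=S, others downsized to S] -> [S,S,I,I] (invalidations this op: 0; running total: 0)
Op 6: C2 read [C2 read from I: others=['C0=S', 'C1=S'] -> C2=S, others downsized to S] -> [S,S,S,I] (invalidations this op: 0; running total: 0)
Op 7: C3 write [C3 write: invalidate ['C0=S', 'C1=S', 'C2=S'] -> C3=M] -> [I,I,I,M] (invalidations this op: 3; running total: 3)

Answer: 3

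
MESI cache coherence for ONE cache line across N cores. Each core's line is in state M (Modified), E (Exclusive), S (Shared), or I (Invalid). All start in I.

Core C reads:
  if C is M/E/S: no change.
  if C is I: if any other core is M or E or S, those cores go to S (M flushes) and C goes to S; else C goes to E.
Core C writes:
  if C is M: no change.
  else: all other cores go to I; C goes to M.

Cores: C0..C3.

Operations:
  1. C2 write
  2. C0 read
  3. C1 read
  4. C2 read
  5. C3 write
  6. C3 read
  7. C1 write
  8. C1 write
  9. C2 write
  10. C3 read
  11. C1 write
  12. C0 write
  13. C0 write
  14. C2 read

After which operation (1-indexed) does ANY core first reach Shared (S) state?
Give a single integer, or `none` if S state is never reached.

Answer: 2

Derivation:
Op 1: C2 write [C2 write: invalidate none -> C2=M] -> [I,I,M,I]
Op 2: C0 read [C0 read from I: others=['C2=M'] -> C0=S, others downsized to S] -> [S,I,S,I]
  -> First S state at op 2; remaining ops need not be traced.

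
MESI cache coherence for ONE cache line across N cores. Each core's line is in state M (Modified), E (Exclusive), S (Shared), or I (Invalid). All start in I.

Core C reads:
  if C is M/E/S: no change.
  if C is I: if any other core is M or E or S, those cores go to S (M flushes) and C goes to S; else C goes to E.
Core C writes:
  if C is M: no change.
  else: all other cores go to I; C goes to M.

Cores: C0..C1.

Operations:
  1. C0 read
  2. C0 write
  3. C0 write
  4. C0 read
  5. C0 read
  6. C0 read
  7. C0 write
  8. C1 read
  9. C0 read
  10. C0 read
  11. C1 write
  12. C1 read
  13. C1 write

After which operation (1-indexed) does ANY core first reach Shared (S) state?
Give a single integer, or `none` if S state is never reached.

Answer: 8

Derivation:
Op 1: C0 read [C0 read from I: no other sharers -> C0=E (exclusive)] -> [E,I]
Op 2: C0 write [C0 write: invalidate none -> C0=M] -> [M,I]
Op 3: C0 write [C0 write: already M (modified), no change] -> [M,I]
Op 4: C0 read [C0 read: already in M, no change] -> [M,I]
Op 5: C0 read [C0 read: already in M, no change] -> [M,I]
Op 6: C0 read [C0 read: already in M, no change] -> [M,I]
Op 7: C0 write [C0 write: already M (modified), no change] -> [M,I]
Op 8: C1 read [C1 read from I: others=['C0=M'] -> C1=S, others downsized to S] -> [S,S]
  -> First S state at op 8; remaining ops need not be traced.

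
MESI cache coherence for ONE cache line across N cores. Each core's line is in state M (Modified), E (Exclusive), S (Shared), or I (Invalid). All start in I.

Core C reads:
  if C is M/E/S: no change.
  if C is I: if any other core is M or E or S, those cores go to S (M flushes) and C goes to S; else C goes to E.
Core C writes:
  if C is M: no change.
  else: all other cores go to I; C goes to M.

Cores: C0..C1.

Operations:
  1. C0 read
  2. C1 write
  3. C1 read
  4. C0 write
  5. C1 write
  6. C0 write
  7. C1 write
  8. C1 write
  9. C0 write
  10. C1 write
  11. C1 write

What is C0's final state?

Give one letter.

Op 1: C0 read [C0 read from I: no other sharers -> C0=E (exclusive)] -> [E,I]
Op 2: C1 write [C1 write: invalidate ['C0=E'] -> C1=M] -> [I,M]
Op 3: C1 read [C1 read: already in M, no change] -> [I,M]
Op 4: C0 write [C0 write: invalidate ['C1=M'] -> C0=M] -> [M,I]
Op 5: C1 write [C1 write: invalidate ['C0=M'] -> C1=M] -> [I,M]
Op 6: C0 write [C0 write: invalidate ['C1=M'] -> C0=M] -> [M,I]
Op 7: C1 write [C1 write: invalidate ['C0=M'] -> C1=M] -> [I,M]
Op 8: C1 write [C1 write: already M (modified), no change] -> [I,M]
Op 9: C0 write [C0 write: invalidate ['C1=M'] -> C0=M] -> [M,I]
Op 10: C1 write [C1 write: invalidate ['C0=M'] -> C1=M] -> [I,M]
Op 11: C1 write [C1 write: already M (modified), no change] -> [I,M]

Answer: I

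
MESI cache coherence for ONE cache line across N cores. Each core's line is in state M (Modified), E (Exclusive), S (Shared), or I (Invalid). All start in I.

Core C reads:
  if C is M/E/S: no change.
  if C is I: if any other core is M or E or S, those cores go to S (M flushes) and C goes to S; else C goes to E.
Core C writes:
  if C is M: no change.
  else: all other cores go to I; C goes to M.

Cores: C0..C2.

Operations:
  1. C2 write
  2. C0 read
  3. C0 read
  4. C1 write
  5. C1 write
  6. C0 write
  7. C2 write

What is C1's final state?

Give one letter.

Answer: I

Derivation:
Op 1: C2 write [C2 write: invalidate none -> C2=M] -> [I,I,M]
Op 2: C0 read [C0 read from I: others=['C2=M'] -> C0=S, others downsized to S] -> [S,I,S]
Op 3: C0 read [C0 read: already in S, no change] -> [S,I,S]
Op 4: C1 write [C1 write: invalidate ['C0=S', 'C2=S'] -> C1=M] -> [I,M,I]
Op 5: C1 write [C1 write: already M (modified), no change] -> [I,M,I]
Op 6: C0 write [C0 write: invalidate ['C1=M'] -> C0=M] -> [M,I,I]
Op 7: C2 write [C2 write: invalidate ['C0=M'] -> C2=M] -> [I,I,M]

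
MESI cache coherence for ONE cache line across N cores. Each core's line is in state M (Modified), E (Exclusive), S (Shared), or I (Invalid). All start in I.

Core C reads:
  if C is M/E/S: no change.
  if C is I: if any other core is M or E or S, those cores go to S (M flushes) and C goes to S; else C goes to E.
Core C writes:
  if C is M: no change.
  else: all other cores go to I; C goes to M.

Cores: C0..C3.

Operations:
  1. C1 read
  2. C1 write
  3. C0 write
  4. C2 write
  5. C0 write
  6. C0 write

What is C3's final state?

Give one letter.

Op 1: C1 read [C1 read from I: no other sharers -> C1=E (exclusive)] -> [I,E,I,I]
Op 2: C1 write [C1 write: invalidate none -> C1=M] -> [I,M,I,I]
Op 3: C0 write [C0 write: invalidate ['C1=M'] -> C0=M] -> [M,I,I,I]
Op 4: C2 write [C2 write: invalidate ['C0=M'] -> C2=M] -> [I,I,M,I]
Op 5: C0 write [C0 write: invalidate ['C2=M'] -> C0=M] -> [M,I,I,I]
Op 6: C0 write [C0 write: already M (modified), no change] -> [M,I,I,I]

Answer: I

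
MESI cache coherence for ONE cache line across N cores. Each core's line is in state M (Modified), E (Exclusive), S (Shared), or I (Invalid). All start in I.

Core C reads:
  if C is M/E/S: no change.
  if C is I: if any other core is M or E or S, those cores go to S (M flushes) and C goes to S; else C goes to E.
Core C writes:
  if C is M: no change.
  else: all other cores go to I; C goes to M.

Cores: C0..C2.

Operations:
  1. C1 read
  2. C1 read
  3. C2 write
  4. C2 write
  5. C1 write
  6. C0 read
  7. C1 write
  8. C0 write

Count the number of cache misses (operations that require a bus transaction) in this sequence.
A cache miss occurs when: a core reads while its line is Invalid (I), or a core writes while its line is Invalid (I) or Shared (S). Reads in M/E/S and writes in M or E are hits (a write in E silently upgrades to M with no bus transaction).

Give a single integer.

Op 1: C1 read [C1 read from I: no other sharers -> C1=E (exclusive)] -> [I,E,I] [MISS #1: read from I]
Op 2: C1 read [C1 read: already in E, no change] -> [I,E,I] [hit: read from E]
Op 3: C2 write [C2 write: invalidate ['C1=E'] -> C2=M] -> [I,I,M] [MISS #2: write from I]
Op 4: C2 write [C2 write: already M (modified), no change] -> [I,I,M] [hit: write from M]
Op 5: C1 write [C1 write: invalidate ['C2=M'] -> C1=M] -> [I,M,I] [MISS #3: write from I]
Op 6: C0 read [C0 read from I: others=['C1=M'] -> C0=S, others downsized to S] -> [S,S,I] [MISS #4: read from I]
Op 7: C1 write [C1 write: invalidate ['C0=S'] -> C1=M] -> [I,M,I] [MISS #5: write from S]
Op 8: C0 write [C0 write: invalidate ['C1=M'] -> C0=M] -> [M,I,I] [MISS #6: write from I]

Answer: 6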